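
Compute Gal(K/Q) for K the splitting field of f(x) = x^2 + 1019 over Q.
Gal(K/Q) = Z/2Z (cyclic of order 2)

x^2 + 1019 is irreducible over Q since -1019 is not a rational square. The splitting field Q(sqrt(-1019)) has degree 2 over Q, and its unique nontrivial automorphism is sqrt(-1019) ↦ -sqrt(-1019). Hence Gal(Q(sqrt(-1019))/Q) = Z/2Z.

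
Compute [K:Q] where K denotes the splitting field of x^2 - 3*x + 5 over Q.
[K:Q] = 2

The discriminant of x^2 + (-3)*x + (5) is b^2 - 4c = 9 - (20) = -11. Since -11 is not a perfect square in Q, the polynomial is irreducible over Q. Its two roots generate a degree-2 extension, so [K:Q] = 2.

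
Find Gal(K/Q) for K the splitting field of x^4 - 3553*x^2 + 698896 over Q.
Gal(K/Q) = Z/2Z (cyclic of order 2)

f factors as (x^2 - 209)(x^2 - 3344), so the splitting field is K = Q(sqrt(209), sqrt(3344)). The squarefree part of 209 is 209 and the squarefree part of 3344 is also 209, so sqrt(209) and sqrt(3344) are both rational multiples of sqrt(209). Hence Q(sqrt(209)) = Q(sqrt(3344)) = Q(sqrt(209)), and the splitting field collapses to a single degree-2 extension with Galois group Z/2Z.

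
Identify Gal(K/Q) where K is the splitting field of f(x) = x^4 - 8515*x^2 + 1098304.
Gal(K/Q) = Z/2Z (cyclic of order 2)

f factors as (x^2 - 131)(x^2 - 8384), so the splitting field is K = Q(sqrt(131), sqrt(8384)). The squarefree part of 131 is 131 and the squarefree part of 8384 is also 131, so sqrt(131) and sqrt(8384) are both rational multiples of sqrt(131). Hence Q(sqrt(131)) = Q(sqrt(8384)) = Q(sqrt(131)), and the splitting field collapses to a single degree-2 extension with Galois group Z/2Z.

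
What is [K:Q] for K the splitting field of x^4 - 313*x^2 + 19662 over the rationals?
[K:Q] = 4

f factors as (x^2 - 226)(x^2 - 87); the splitting field is K = Q(sqrt(226), sqrt(87)). Since 226, 87, and 19662 are all non-squares in Q, the three subfields Q(sqrt(226)), Q(sqrt(87)), Q(sqrt(19662)) are distinct degree-2 extensions, so [K:Q] = 4 (Klein four Galois group).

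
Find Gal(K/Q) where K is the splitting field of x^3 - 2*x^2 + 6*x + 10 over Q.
Gal(K/Q) = S_3 (symmetric group of order 6)

Compute the discriminant of x^3 + (-2)*x^2 + (6)*x + (10): Δ = -5260. Since Δ is not a rational square, the Galois group is not contained in A_3; it must be the full S_3 (irreducibility of the cubic rules out anything smaller).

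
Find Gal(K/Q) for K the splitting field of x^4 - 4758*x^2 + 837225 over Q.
Gal(K/Q) = Z/2Z (cyclic of order 2)

f factors as (x^2 - 4575)(x^2 - 183), so the splitting field is K = Q(sqrt(4575), sqrt(183)). The squarefree part of 4575 is 183 and the squarefree part of 183 is also 183, so sqrt(4575) and sqrt(183) are both rational multiples of sqrt(183). Hence Q(sqrt(4575)) = Q(sqrt(183)) = Q(sqrt(183)), and the splitting field collapses to a single degree-2 extension with Galois group Z/2Z.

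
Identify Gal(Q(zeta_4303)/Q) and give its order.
|Gal(Q(zeta_4303)/Q)| = phi(4303) = 3960; group ≅ (Z/4303Z)^* ≅ Z/12Z × Z/330Z

The n-th cyclotomic polynomial Φ_4303(x) is the minimal polynomial of zeta_4303 over Q and has degree phi(4303) = 3960. So Q(zeta_4303) is a degree-3960 Galois extension with Galois group (Z/4303Z)^*. By CRT, (Z/4303Z)^* ≅ (Z/13Z)^* × (Z/331Z)^*. Each prime-power unit group is (Z/13Z)^* ≅ Z/12Z; (Z/331Z)^* ≅ Z/330Z. Hence Gal(Q(zeta_4303)/Q) ≅ Z/12Z × Z/330Z.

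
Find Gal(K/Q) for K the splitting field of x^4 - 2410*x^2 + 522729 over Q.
Gal(K/Q) = Z/2Z (cyclic of order 2)

f factors as (x^2 - 241)(x^2 - 2169), so the splitting field is K = Q(sqrt(241), sqrt(2169)). The squarefree part of 241 is 241 and the squarefree part of 2169 is also 241, so sqrt(241) and sqrt(2169) are both rational multiples of sqrt(241). Hence Q(sqrt(241)) = Q(sqrt(2169)) = Q(sqrt(241)), and the splitting field collapses to a single degree-2 extension with Galois group Z/2Z.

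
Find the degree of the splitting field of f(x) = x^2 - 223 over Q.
[K:Q] = 2

The polynomial x^2 - 223 is irreducible over Q since 223 is not a perfect square. Its splitting field is Q(sqrt(223)), which has degree 2 over Q.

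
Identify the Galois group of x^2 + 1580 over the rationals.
Gal(K/Q) = Z/2Z (cyclic of order 2)

x^2 + 1580 is irreducible over Q since -1580 is not a rational square. The splitting field Q(sqrt(-1580)) has degree 2 over Q, and its unique nontrivial automorphism is sqrt(-1580) ↦ -sqrt(-1580). Hence Gal(Q(sqrt(-1580))/Q) = Z/2Z.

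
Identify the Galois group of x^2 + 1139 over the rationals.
Gal(K/Q) = Z/2Z (cyclic of order 2)

x^2 + 1139 is irreducible over Q since -1139 is not a rational square. The splitting field Q(sqrt(-1139)) has degree 2 over Q, and its unique nontrivial automorphism is sqrt(-1139) ↦ -sqrt(-1139). Hence Gal(Q(sqrt(-1139))/Q) = Z/2Z.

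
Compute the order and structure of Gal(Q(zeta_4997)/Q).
|Gal(Q(zeta_4997)/Q)| = phi(4997) = 4716; group ≅ (Z/4997Z)^* ≅ Z/18Z × Z/262Z

The n-th cyclotomic polynomial Φ_4997(x) is the minimal polynomial of zeta_4997 over Q and has degree phi(4997) = 4716. So Q(zeta_4997) is a degree-4716 Galois extension with Galois group (Z/4997Z)^*. By CRT, (Z/4997Z)^* ≅ (Z/19Z)^* × (Z/263Z)^*. Each prime-power unit group is (Z/19Z)^* ≅ Z/18Z; (Z/263Z)^* ≅ Z/262Z. Hence Gal(Q(zeta_4997)/Q) ≅ Z/18Z × Z/262Z.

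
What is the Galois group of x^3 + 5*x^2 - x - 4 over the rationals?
Gal(K/Q) = S_3 (symmetric group of order 6)

Compute the discriminant of x^3 + (5)*x^2 + (-1)*x + (-4): Δ = 1957. Since Δ is not a rational square, the Galois group is not contained in A_3; it must be the full S_3 (irreducibility of the cubic rules out anything smaller).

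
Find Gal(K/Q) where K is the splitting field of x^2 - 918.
Gal(K/Q) = Z/2Z (cyclic of order 2)

x^2 - 918 is irreducible over Q since 918 is not a rational square. The splitting field Q(sqrt(918)) has degree 2 over Q, and its unique nontrivial automorphism is sqrt(918) ↦ -sqrt(918). Hence Gal(Q(sqrt(918))/Q) = Z/2Z.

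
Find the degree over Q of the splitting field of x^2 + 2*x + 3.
[K:Q] = 2

The discriminant of x^2 + (2)*x + (3) is b^2 - 4c = 4 - (12) = -8. Since -8 is not a perfect square in Q, the polynomial is irreducible over Q. Its two roots generate a degree-2 extension, so [K:Q] = 2.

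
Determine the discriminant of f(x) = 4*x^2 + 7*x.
Δ = 49

For a quadratic a x^2 + b x + c the discriminant is Δ = b^2 - 4ac = (7)^2 - 4*(4)*(0) = 49 - (0) = 49.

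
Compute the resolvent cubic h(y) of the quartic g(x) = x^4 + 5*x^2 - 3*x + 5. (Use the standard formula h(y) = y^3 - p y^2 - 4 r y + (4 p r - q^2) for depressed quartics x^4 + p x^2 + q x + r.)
h(y) = y^3 - 5*y^2 - 20*y + 91

Identify coefficients: p = 5, q = -3, r = 5.
Plug into h(y) = y^3 - p y^2 - 4 r y + (4 p r - q^2):
  h(y) = y^3 - (5) y^2 - 4*(5) y + (4*(5)*(5) - (-3)^2)
       = y^3 + (-5) y^2 + (-20) y + (91).
Simplifying: h(y) = y^3 - 5*y^2 - 20*y + 91.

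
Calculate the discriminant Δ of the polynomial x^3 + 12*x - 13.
Δ = -11475

For a depressed cubic x^3 + p x + q the discriminant is Δ = -4 p^3 - 27 q^2 = -4*(12)^3 - 27*(-13)^2 = -6912 - 4563 = -11475.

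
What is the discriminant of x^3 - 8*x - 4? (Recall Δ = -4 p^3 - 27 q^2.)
Δ = 1616

For a depressed cubic x^3 + p x + q the discriminant is Δ = -4 p^3 - 27 q^2 = -4*(-8)^3 - 27*(-4)^2 = 2048 - 432 = 1616.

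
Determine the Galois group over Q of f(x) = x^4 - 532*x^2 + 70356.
Gal(K/Q) = V_4 (Klein four-group, Z/2Z × Z/2Z)

f factors as (x^2 - 246)(x^2 - 286), so the splitting field is K = Q(sqrt(246), sqrt(286)). The elements 246, 286, 70356 are all non-squares in Q, so sqrt(246) and sqrt(286) generate independent quadratic extensions. Thus [K:Q] = 4 and Gal(K/Q) is generated by the two order-2 automorphisms sqrt(246) ↦ -sqrt(246) and sqrt(286) ↦ -sqrt(286), giving V_4.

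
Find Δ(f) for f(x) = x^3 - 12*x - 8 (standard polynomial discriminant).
Δ = 5184

For a depressed cubic x^3 + p x + q the discriminant is Δ = -4 p^3 - 27 q^2 = -4*(-12)^3 - 27*(-8)^2 = 6912 - 1728 = 5184.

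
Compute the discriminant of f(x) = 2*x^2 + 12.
Δ = -96

For a quadratic a x^2 + b x + c the discriminant is Δ = b^2 - 4ac = (0)^2 - 4*(2)*(12) = 0 - (96) = -96.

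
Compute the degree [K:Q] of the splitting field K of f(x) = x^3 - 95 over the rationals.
[K:Q] = 6

x^3 - 95 has one real root r = 95^(1/3) and two complex roots r*zeta_3, r*zeta_3^2 where zeta_3 = e^(2*pi*i/3). The splitting field is Q(r, zeta_3). [Q(r):Q] = 3 and [Q(zeta_3):Q] = 2 with gcd = 1, so [Q(r, zeta_3):Q] = 3 * 2 = 6.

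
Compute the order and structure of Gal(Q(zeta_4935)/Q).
|Gal(Q(zeta_4935)/Q)| = phi(4935) = 2208; group ≅ (Z/4935Z)^* ≅ Z/2Z × Z/4Z × Z/6Z × Z/46Z

The n-th cyclotomic polynomial Φ_4935(x) is the minimal polynomial of zeta_4935 over Q and has degree phi(4935) = 2208. So Q(zeta_4935) is a degree-2208 Galois extension with Galois group (Z/4935Z)^*. By CRT, (Z/4935Z)^* ≅ (Z/3Z)^* × (Z/5Z)^* × (Z/7Z)^* × (Z/47Z)^*. Each prime-power unit group is (Z/3Z)^* ≅ Z/2Z; (Z/5Z)^* ≅ Z/4Z; (Z/7Z)^* ≅ Z/6Z; (Z/47Z)^* ≅ Z/46Z. Hence Gal(Q(zeta_4935)/Q) ≅ Z/2Z × Z/4Z × Z/6Z × Z/46Z.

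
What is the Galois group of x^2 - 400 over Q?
Gal(K/Q) = trivial group (order 1)

x^2 - 400 factors as (x - 20)(x + 20) over Q, so its splitting field is Q itself and the Galois group is trivial.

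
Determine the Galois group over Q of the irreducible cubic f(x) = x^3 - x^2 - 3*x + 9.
Gal(K/Q) = S_3 (symmetric group of order 6)

Compute the discriminant of x^3 + (-1)*x^2 + (-3)*x + (9): Δ = -1548. Since Δ is not a rational square, the Galois group is not contained in A_3; it must be the full S_3 (irreducibility of the cubic rules out anything smaller).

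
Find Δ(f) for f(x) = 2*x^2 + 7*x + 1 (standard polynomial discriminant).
Δ = 41

For a quadratic a x^2 + b x + c the discriminant is Δ = b^2 - 4ac = (7)^2 - 4*(2)*(1) = 49 - (8) = 41.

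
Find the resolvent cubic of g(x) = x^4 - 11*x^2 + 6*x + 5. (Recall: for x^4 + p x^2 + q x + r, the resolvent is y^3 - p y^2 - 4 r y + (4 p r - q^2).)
h(y) = y^3 + 11*y^2 - 20*y - 256

Identify coefficients: p = -11, q = 6, r = 5.
Plug into h(y) = y^3 - p y^2 - 4 r y + (4 p r - q^2):
  h(y) = y^3 - (-11) y^2 - 4*(5) y + (4*(-11)*(5) - (6)^2)
       = y^3 + (11) y^2 + (-20) y + (-256).
Simplifying: h(y) = y^3 + 11*y^2 - 20*y - 256.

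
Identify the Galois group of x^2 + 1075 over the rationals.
Gal(K/Q) = Z/2Z (cyclic of order 2)

x^2 + 1075 is irreducible over Q since -1075 is not a rational square. The splitting field Q(sqrt(-1075)) has degree 2 over Q, and its unique nontrivial automorphism is sqrt(-1075) ↦ -sqrt(-1075). Hence Gal(Q(sqrt(-1075))/Q) = Z/2Z.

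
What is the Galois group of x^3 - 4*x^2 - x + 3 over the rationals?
Gal(K/Q) = S_3 (symmetric group of order 6)

Compute the discriminant of x^3 + (-4)*x^2 + (-1)*x + (3): Δ = 761. Since Δ is not a rational square, the Galois group is not contained in A_3; it must be the full S_3 (irreducibility of the cubic rules out anything smaller).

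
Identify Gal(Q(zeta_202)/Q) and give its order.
|Gal(Q(zeta_202)/Q)| = phi(202) = 100; group ≅ (Z/202Z)^* ≅ Z/100Z

The n-th cyclotomic polynomial Φ_202(x) is the minimal polynomial of zeta_202 over Q and has degree phi(202) = 100. So Q(zeta_202) is a degree-100 Galois extension with Galois group (Z/202Z)^*. By CRT, (Z/202Z)^* ≅ (Z/2Z)^* × (Z/101Z)^*. Each prime-power unit group is (Z/2Z)^* ≅ trivial group (order 1); (Z/101Z)^* ≅ Z/100Z. Hence Gal(Q(zeta_202)/Q) ≅ Z/100Z.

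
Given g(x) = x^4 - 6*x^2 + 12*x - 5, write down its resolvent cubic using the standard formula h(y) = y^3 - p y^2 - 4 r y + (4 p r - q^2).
h(y) = y^3 + 6*y^2 + 20*y - 24

Identify coefficients: p = -6, q = 12, r = -5.
Plug into h(y) = y^3 - p y^2 - 4 r y + (4 p r - q^2):
  h(y) = y^3 - (-6) y^2 - 4*(-5) y + (4*(-6)*(-5) - (12)^2)
       = y^3 + (6) y^2 + (20) y + (-24).
Simplifying: h(y) = y^3 + 6*y^2 + 20*y - 24.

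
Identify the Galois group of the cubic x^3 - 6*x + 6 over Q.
Gal(K/Q) = S_3 (symmetric group of order 6)

Compute the discriminant of x^3 + (0)*x^2 + (-6)*x + (6): Δ = -108. Since Δ is not a rational square, the Galois group is not contained in A_3; it must be the full S_3 (irreducibility of the cubic rules out anything smaller).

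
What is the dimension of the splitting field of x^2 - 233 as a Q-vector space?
[K:Q] = 2

The polynomial x^2 - 233 is irreducible over Q since 233 is not a perfect square. Its splitting field is Q(sqrt(233)), which has degree 2 over Q.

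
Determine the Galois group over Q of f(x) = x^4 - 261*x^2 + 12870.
Gal(K/Q) = V_4 (Klein four-group, Z/2Z × Z/2Z)

f factors as (x^2 - 66)(x^2 - 195), so the splitting field is K = Q(sqrt(66), sqrt(195)). The elements 66, 195, 12870 are all non-squares in Q, so sqrt(66) and sqrt(195) generate independent quadratic extensions. Thus [K:Q] = 4 and Gal(K/Q) is generated by the two order-2 automorphisms sqrt(66) ↦ -sqrt(66) and sqrt(195) ↦ -sqrt(195), giving V_4.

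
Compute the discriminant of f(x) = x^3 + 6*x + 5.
Δ = -1539

For a depressed cubic x^3 + p x + q the discriminant is Δ = -4 p^3 - 27 q^2 = -4*(6)^3 - 27*(5)^2 = -864 - 675 = -1539.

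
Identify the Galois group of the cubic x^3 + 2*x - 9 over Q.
Gal(K/Q) = S_3 (symmetric group of order 6)

Compute the discriminant of x^3 + (0)*x^2 + (2)*x + (-9): Δ = -2219. Since Δ is not a rational square, the Galois group is not contained in A_3; it must be the full S_3 (irreducibility of the cubic rules out anything smaller).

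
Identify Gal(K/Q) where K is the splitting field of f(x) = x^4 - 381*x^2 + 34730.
Gal(K/Q) = V_4 (Klein four-group, Z/2Z × Z/2Z)

f factors as (x^2 - 230)(x^2 - 151), so the splitting field is K = Q(sqrt(230), sqrt(151)). The elements 230, 151, 34730 are all non-squares in Q, so sqrt(230) and sqrt(151) generate independent quadratic extensions. Thus [K:Q] = 4 and Gal(K/Q) is generated by the two order-2 automorphisms sqrt(230) ↦ -sqrt(230) and sqrt(151) ↦ -sqrt(151), giving V_4.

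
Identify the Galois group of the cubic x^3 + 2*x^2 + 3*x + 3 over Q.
Gal(K/Q) = S_3 (symmetric group of order 6)

Compute the discriminant of x^3 + (2)*x^2 + (3)*x + (3): Δ = -87. Since Δ is not a rational square, the Galois group is not contained in A_3; it must be the full S_3 (irreducibility of the cubic rules out anything smaller).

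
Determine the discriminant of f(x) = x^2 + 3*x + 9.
Δ = -27

For a quadratic a x^2 + b x + c the discriminant is Δ = b^2 - 4ac = (3)^2 - 4*(1)*(9) = 9 - (36) = -27.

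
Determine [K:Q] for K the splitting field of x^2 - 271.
[K:Q] = 2

The polynomial x^2 - 271 is irreducible over Q since 271 is not a perfect square. Its splitting field is Q(sqrt(271)), which has degree 2 over Q.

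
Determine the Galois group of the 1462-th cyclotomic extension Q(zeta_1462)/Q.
|Gal(Q(zeta_1462)/Q)| = phi(1462) = 672; group ≅ (Z/1462Z)^* ≅ Z/16Z × Z/42Z

The n-th cyclotomic polynomial Φ_1462(x) is the minimal polynomial of zeta_1462 over Q and has degree phi(1462) = 672. So Q(zeta_1462) is a degree-672 Galois extension with Galois group (Z/1462Z)^*. By CRT, (Z/1462Z)^* ≅ (Z/2Z)^* × (Z/17Z)^* × (Z/43Z)^*. Each prime-power unit group is (Z/2Z)^* ≅ trivial group (order 1); (Z/17Z)^* ≅ Z/16Z; (Z/43Z)^* ≅ Z/42Z. Hence Gal(Q(zeta_1462)/Q) ≅ Z/16Z × Z/42Z.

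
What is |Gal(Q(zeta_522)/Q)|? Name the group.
|Gal(Q(zeta_522)/Q)| = phi(522) = 168; group ≅ (Z/522Z)^* ≅ Z/6Z × Z/28Z

The n-th cyclotomic polynomial Φ_522(x) is the minimal polynomial of zeta_522 over Q and has degree phi(522) = 168. So Q(zeta_522) is a degree-168 Galois extension with Galois group (Z/522Z)^*. By CRT, (Z/522Z)^* ≅ (Z/2Z)^* × (Z/9Z)^* × (Z/29Z)^*. Each prime-power unit group is (Z/2Z)^* ≅ trivial group (order 1); (Z/9Z)^* ≅ Z/6Z; (Z/29Z)^* ≅ Z/28Z. Hence Gal(Q(zeta_522)/Q) ≅ Z/6Z × Z/28Z.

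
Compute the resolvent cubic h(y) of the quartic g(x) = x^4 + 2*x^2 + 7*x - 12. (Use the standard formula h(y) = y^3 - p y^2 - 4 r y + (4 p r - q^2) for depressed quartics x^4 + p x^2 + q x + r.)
h(y) = y^3 - 2*y^2 + 48*y - 145

Identify coefficients: p = 2, q = 7, r = -12.
Plug into h(y) = y^3 - p y^2 - 4 r y + (4 p r - q^2):
  h(y) = y^3 - (2) y^2 - 4*(-12) y + (4*(2)*(-12) - (7)^2)
       = y^3 + (-2) y^2 + (48) y + (-145).
Simplifying: h(y) = y^3 - 2*y^2 + 48*y - 145.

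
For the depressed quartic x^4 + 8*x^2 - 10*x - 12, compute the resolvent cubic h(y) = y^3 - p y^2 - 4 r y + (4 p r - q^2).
h(y) = y^3 - 8*y^2 + 48*y - 484

Identify coefficients: p = 8, q = -10, r = -12.
Plug into h(y) = y^3 - p y^2 - 4 r y + (4 p r - q^2):
  h(y) = y^3 - (8) y^2 - 4*(-12) y + (4*(8)*(-12) - (-10)^2)
       = y^3 + (-8) y^2 + (48) y + (-484).
Simplifying: h(y) = y^3 - 8*y^2 + 48*y - 484.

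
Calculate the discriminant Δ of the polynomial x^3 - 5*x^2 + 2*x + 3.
Δ = 785

For x^3 + a x^2 + b x + c the discriminant is Δ = 18 a b c - 4 a^3 c + a^2 b^2 - 4 b^3 - 27 c^2.
Plug a = -5, b = 2, c = 3:
  18*(-5)*(2)*(3) - 4*(-5)^3*(3) + (-5)^2*(2)^2 - 4*(2)^3 - 27*(3)^2
  = -540 + (1500) + 100 + (-32) + (-243)
  = 785.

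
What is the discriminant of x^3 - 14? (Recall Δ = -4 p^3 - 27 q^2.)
Δ = -5292

For a depressed cubic x^3 + p x + q the discriminant is Δ = -4 p^3 - 27 q^2 = -4*(0)^3 - 27*(-14)^2 = 0 - 5292 = -5292.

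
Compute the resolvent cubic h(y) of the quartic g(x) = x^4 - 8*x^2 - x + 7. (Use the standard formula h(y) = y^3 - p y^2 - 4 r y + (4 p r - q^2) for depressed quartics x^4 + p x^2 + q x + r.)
h(y) = y^3 + 8*y^2 - 28*y - 225

Identify coefficients: p = -8, q = -1, r = 7.
Plug into h(y) = y^3 - p y^2 - 4 r y + (4 p r - q^2):
  h(y) = y^3 - (-8) y^2 - 4*(7) y + (4*(-8)*(7) - (-1)^2)
       = y^3 + (8) y^2 + (-28) y + (-225).
Simplifying: h(y) = y^3 + 8*y^2 - 28*y - 225.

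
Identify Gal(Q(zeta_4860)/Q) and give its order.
|Gal(Q(zeta_4860)/Q)| = phi(4860) = 1296; group ≅ (Z/4860Z)^* ≅ Z/2Z × Z/4Z × Z/162Z

The n-th cyclotomic polynomial Φ_4860(x) is the minimal polynomial of zeta_4860 over Q and has degree phi(4860) = 1296. So Q(zeta_4860) is a degree-1296 Galois extension with Galois group (Z/4860Z)^*. By CRT, (Z/4860Z)^* ≅ (Z/4Z)^* × (Z/243Z)^* × (Z/5Z)^*. Each prime-power unit group is (Z/4Z)^* ≅ Z/2Z; (Z/243Z)^* ≅ Z/162Z; (Z/5Z)^* ≅ Z/4Z. Hence Gal(Q(zeta_4860)/Q) ≅ Z/2Z × Z/4Z × Z/162Z.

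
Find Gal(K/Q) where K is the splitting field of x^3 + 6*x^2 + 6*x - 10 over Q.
Gal(K/Q) = S_3 (symmetric group of order 6)

Compute the discriminant of x^3 + (6)*x^2 + (6)*x + (-10): Δ = -108. Since Δ is not a rational square, the Galois group is not contained in A_3; it must be the full S_3 (irreducibility of the cubic rules out anything smaller).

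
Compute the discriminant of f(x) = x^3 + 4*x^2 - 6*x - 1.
Δ = 2101

For x^3 + a x^2 + b x + c the discriminant is Δ = 18 a b c - 4 a^3 c + a^2 b^2 - 4 b^3 - 27 c^2.
Plug a = 4, b = -6, c = -1:
  18*(4)*(-6)*(-1) - 4*(4)^3*(-1) + (4)^2*(-6)^2 - 4*(-6)^3 - 27*(-1)^2
  = 432 + (256) + 576 + (864) + (-27)
  = 2101.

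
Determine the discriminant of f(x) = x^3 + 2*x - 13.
Δ = -4595

For a depressed cubic x^3 + p x + q the discriminant is Δ = -4 p^3 - 27 q^2 = -4*(2)^3 - 27*(-13)^2 = -32 - 4563 = -4595.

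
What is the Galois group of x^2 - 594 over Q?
Gal(K/Q) = Z/2Z (cyclic of order 2)

x^2 - 594 is irreducible over Q since 594 is not a rational square. The splitting field Q(sqrt(594)) has degree 2 over Q, and its unique nontrivial automorphism is sqrt(594) ↦ -sqrt(594). Hence Gal(Q(sqrt(594))/Q) = Z/2Z.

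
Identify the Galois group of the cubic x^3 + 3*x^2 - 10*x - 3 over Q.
Gal(K/Q) = S_3 (symmetric group of order 6)

Compute the discriminant of x^3 + (3)*x^2 + (-10)*x + (-3): Δ = 6601. Since Δ is not a rational square, the Galois group is not contained in A_3; it must be the full S_3 (irreducibility of the cubic rules out anything smaller).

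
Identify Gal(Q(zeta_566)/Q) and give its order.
|Gal(Q(zeta_566)/Q)| = phi(566) = 282; group ≅ (Z/566Z)^* ≅ Z/282Z

The n-th cyclotomic polynomial Φ_566(x) is the minimal polynomial of zeta_566 over Q and has degree phi(566) = 282. So Q(zeta_566) is a degree-282 Galois extension with Galois group (Z/566Z)^*. By CRT, (Z/566Z)^* ≅ (Z/2Z)^* × (Z/283Z)^*. Each prime-power unit group is (Z/2Z)^* ≅ trivial group (order 1); (Z/283Z)^* ≅ Z/282Z. Hence Gal(Q(zeta_566)/Q) ≅ Z/282Z.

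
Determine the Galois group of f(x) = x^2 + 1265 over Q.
Gal(K/Q) = Z/2Z (cyclic of order 2)

x^2 + 1265 is irreducible over Q since -1265 is not a rational square. The splitting field Q(sqrt(-1265)) has degree 2 over Q, and its unique nontrivial automorphism is sqrt(-1265) ↦ -sqrt(-1265). Hence Gal(Q(sqrt(-1265))/Q) = Z/2Z.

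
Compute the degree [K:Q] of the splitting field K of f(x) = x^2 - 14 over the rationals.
[K:Q] = 2

The polynomial x^2 - 14 is irreducible over Q since 14 is not a perfect square. Its splitting field is Q(sqrt(14)), which has degree 2 over Q.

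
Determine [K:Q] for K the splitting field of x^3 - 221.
[K:Q] = 6

x^3 - 221 has one real root r = 221^(1/3) and two complex roots r*zeta_3, r*zeta_3^2 where zeta_3 = e^(2*pi*i/3). The splitting field is Q(r, zeta_3). [Q(r):Q] = 3 and [Q(zeta_3):Q] = 2 with gcd = 1, so [Q(r, zeta_3):Q] = 3 * 2 = 6.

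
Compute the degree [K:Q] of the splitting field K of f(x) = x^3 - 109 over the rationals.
[K:Q] = 6

x^3 - 109 has one real root r = 109^(1/3) and two complex roots r*zeta_3, r*zeta_3^2 where zeta_3 = e^(2*pi*i/3). The splitting field is Q(r, zeta_3). [Q(r):Q] = 3 and [Q(zeta_3):Q] = 2 with gcd = 1, so [Q(r, zeta_3):Q] = 3 * 2 = 6.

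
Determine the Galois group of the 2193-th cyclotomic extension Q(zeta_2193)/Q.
|Gal(Q(zeta_2193)/Q)| = phi(2193) = 1344; group ≅ (Z/2193Z)^* ≅ Z/2Z × Z/16Z × Z/42Z

The n-th cyclotomic polynomial Φ_2193(x) is the minimal polynomial of zeta_2193 over Q and has degree phi(2193) = 1344. So Q(zeta_2193) is a degree-1344 Galois extension with Galois group (Z/2193Z)^*. By CRT, (Z/2193Z)^* ≅ (Z/3Z)^* × (Z/17Z)^* × (Z/43Z)^*. Each prime-power unit group is (Z/3Z)^* ≅ Z/2Z; (Z/17Z)^* ≅ Z/16Z; (Z/43Z)^* ≅ Z/42Z. Hence Gal(Q(zeta_2193)/Q) ≅ Z/2Z × Z/16Z × Z/42Z.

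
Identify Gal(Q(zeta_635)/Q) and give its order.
|Gal(Q(zeta_635)/Q)| = phi(635) = 504; group ≅ (Z/635Z)^* ≅ Z/4Z × Z/126Z

The n-th cyclotomic polynomial Φ_635(x) is the minimal polynomial of zeta_635 over Q and has degree phi(635) = 504. So Q(zeta_635) is a degree-504 Galois extension with Galois group (Z/635Z)^*. By CRT, (Z/635Z)^* ≅ (Z/5Z)^* × (Z/127Z)^*. Each prime-power unit group is (Z/5Z)^* ≅ Z/4Z; (Z/127Z)^* ≅ Z/126Z. Hence Gal(Q(zeta_635)/Q) ≅ Z/4Z × Z/126Z.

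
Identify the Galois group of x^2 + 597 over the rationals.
Gal(K/Q) = Z/2Z (cyclic of order 2)

x^2 + 597 is irreducible over Q since -597 is not a rational square. The splitting field Q(sqrt(-597)) has degree 2 over Q, and its unique nontrivial automorphism is sqrt(-597) ↦ -sqrt(-597). Hence Gal(Q(sqrt(-597))/Q) = Z/2Z.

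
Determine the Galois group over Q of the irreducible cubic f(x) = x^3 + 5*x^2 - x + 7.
Gal(K/Q) = S_3 (symmetric group of order 6)

Compute the discriminant of x^3 + (5)*x^2 + (-1)*x + (7): Δ = -5424. Since Δ is not a rational square, the Galois group is not contained in A_3; it must be the full S_3 (irreducibility of the cubic rules out anything smaller).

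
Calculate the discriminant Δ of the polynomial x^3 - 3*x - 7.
Δ = -1215

For x^3 + a x^2 + b x + c the discriminant is Δ = 18 a b c - 4 a^3 c + a^2 b^2 - 4 b^3 - 27 c^2.
Plug a = 0, b = -3, c = -7:
  18*(0)*(-3)*(-7) - 4*(0)^3*(-7) + (0)^2*(-3)^2 - 4*(-3)^3 - 27*(-7)^2
  = 0 + (0) + 0 + (108) + (-1323)
  = -1215.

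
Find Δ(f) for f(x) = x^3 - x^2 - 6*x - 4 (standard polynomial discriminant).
Δ = 20

For x^3 + a x^2 + b x + c the discriminant is Δ = 18 a b c - 4 a^3 c + a^2 b^2 - 4 b^3 - 27 c^2.
Plug a = -1, b = -6, c = -4:
  18*(-1)*(-6)*(-4) - 4*(-1)^3*(-4) + (-1)^2*(-6)^2 - 4*(-6)^3 - 27*(-4)^2
  = -432 + (-16) + 36 + (864) + (-432)
  = 20.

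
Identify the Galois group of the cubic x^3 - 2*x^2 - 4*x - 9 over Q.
Gal(K/Q) = S_3 (symmetric group of order 6)

Compute the discriminant of x^3 + (-2)*x^2 + (-4)*x + (-9): Δ = -3451. Since Δ is not a rational square, the Galois group is not contained in A_3; it must be the full S_3 (irreducibility of the cubic rules out anything smaller).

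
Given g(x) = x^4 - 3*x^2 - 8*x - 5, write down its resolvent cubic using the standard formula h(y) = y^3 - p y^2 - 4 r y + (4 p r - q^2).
h(y) = y^3 + 3*y^2 + 20*y - 4

Identify coefficients: p = -3, q = -8, r = -5.
Plug into h(y) = y^3 - p y^2 - 4 r y + (4 p r - q^2):
  h(y) = y^3 - (-3) y^2 - 4*(-5) y + (4*(-3)*(-5) - (-8)^2)
       = y^3 + (3) y^2 + (20) y + (-4).
Simplifying: h(y) = y^3 + 3*y^2 + 20*y - 4.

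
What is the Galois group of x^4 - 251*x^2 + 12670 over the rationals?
Gal(K/Q) = V_4 (Klein four-group, Z/2Z × Z/2Z)

f factors as (x^2 - 70)(x^2 - 181), so the splitting field is K = Q(sqrt(70), sqrt(181)). The elements 70, 181, 12670 are all non-squares in Q, so sqrt(70) and sqrt(181) generate independent quadratic extensions. Thus [K:Q] = 4 and Gal(K/Q) is generated by the two order-2 automorphisms sqrt(70) ↦ -sqrt(70) and sqrt(181) ↦ -sqrt(181), giving V_4.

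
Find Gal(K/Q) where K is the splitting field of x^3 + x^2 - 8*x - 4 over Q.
Gal(K/Q) = S_3 (symmetric group of order 6)

Compute the discriminant of x^3 + (1)*x^2 + (-8)*x + (-4): Δ = 2272. Since Δ is not a rational square, the Galois group is not contained in A_3; it must be the full S_3 (irreducibility of the cubic rules out anything smaller).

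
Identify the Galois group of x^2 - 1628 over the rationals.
Gal(K/Q) = Z/2Z (cyclic of order 2)

x^2 - 1628 is irreducible over Q since 1628 is not a rational square. The splitting field Q(sqrt(1628)) has degree 2 over Q, and its unique nontrivial automorphism is sqrt(1628) ↦ -sqrt(1628). Hence Gal(Q(sqrt(1628))/Q) = Z/2Z.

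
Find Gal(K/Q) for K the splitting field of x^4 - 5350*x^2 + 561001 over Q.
Gal(K/Q) = Z/2Z (cyclic of order 2)

f factors as (x^2 - 107)(x^2 - 5243), so the splitting field is K = Q(sqrt(107), sqrt(5243)). The squarefree part of 107 is 107 and the squarefree part of 5243 is also 107, so sqrt(107) and sqrt(5243) are both rational multiples of sqrt(107). Hence Q(sqrt(107)) = Q(sqrt(5243)) = Q(sqrt(107)), and the splitting field collapses to a single degree-2 extension with Galois group Z/2Z.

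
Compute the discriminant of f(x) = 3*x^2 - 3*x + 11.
Δ = -123

For a quadratic a x^2 + b x + c the discriminant is Δ = b^2 - 4ac = (-3)^2 - 4*(3)*(11) = 9 - (132) = -123.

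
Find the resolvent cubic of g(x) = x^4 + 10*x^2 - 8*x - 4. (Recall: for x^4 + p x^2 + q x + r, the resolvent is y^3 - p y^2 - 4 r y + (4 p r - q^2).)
h(y) = y^3 - 10*y^2 + 16*y - 224

Identify coefficients: p = 10, q = -8, r = -4.
Plug into h(y) = y^3 - p y^2 - 4 r y + (4 p r - q^2):
  h(y) = y^3 - (10) y^2 - 4*(-4) y + (4*(10)*(-4) - (-8)^2)
       = y^3 + (-10) y^2 + (16) y + (-224).
Simplifying: h(y) = y^3 - 10*y^2 + 16*y - 224.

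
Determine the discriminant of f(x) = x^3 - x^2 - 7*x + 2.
Δ = 1573

For x^3 + a x^2 + b x + c the discriminant is Δ = 18 a b c - 4 a^3 c + a^2 b^2 - 4 b^3 - 27 c^2.
Plug a = -1, b = -7, c = 2:
  18*(-1)*(-7)*(2) - 4*(-1)^3*(2) + (-1)^2*(-7)^2 - 4*(-7)^3 - 27*(2)^2
  = 252 + (8) + 49 + (1372) + (-108)
  = 1573.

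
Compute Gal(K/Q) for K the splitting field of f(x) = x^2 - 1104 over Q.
Gal(K/Q) = Z/2Z (cyclic of order 2)

x^2 - 1104 is irreducible over Q since 1104 is not a rational square. The splitting field Q(sqrt(1104)) has degree 2 over Q, and its unique nontrivial automorphism is sqrt(1104) ↦ -sqrt(1104). Hence Gal(Q(sqrt(1104))/Q) = Z/2Z.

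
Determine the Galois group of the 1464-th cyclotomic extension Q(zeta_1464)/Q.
|Gal(Q(zeta_1464)/Q)| = phi(1464) = 480; group ≅ (Z/1464Z)^* ≅ Z/2Z × Z/2Z × Z/2Z × Z/60Z

The n-th cyclotomic polynomial Φ_1464(x) is the minimal polynomial of zeta_1464 over Q and has degree phi(1464) = 480. So Q(zeta_1464) is a degree-480 Galois extension with Galois group (Z/1464Z)^*. By CRT, (Z/1464Z)^* ≅ (Z/8Z)^* × (Z/3Z)^* × (Z/61Z)^*. Each prime-power unit group is (Z/8Z)^* ≅ Z/2Z × Z/2Z; (Z/3Z)^* ≅ Z/2Z; (Z/61Z)^* ≅ Z/60Z. Hence Gal(Q(zeta_1464)/Q) ≅ Z/2Z × Z/2Z × Z/2Z × Z/60Z.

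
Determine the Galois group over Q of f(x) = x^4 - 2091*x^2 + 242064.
Gal(K/Q) = Z/2Z (cyclic of order 2)

f factors as (x^2 - 1968)(x^2 - 123), so the splitting field is K = Q(sqrt(1968), sqrt(123)). The squarefree part of 1968 is 123 and the squarefree part of 123 is also 123, so sqrt(1968) and sqrt(123) are both rational multiples of sqrt(123). Hence Q(sqrt(1968)) = Q(sqrt(123)) = Q(sqrt(123)), and the splitting field collapses to a single degree-2 extension with Galois group Z/2Z.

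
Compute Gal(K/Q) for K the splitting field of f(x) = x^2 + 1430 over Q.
Gal(K/Q) = Z/2Z (cyclic of order 2)

x^2 + 1430 is irreducible over Q since -1430 is not a rational square. The splitting field Q(sqrt(-1430)) has degree 2 over Q, and its unique nontrivial automorphism is sqrt(-1430) ↦ -sqrt(-1430). Hence Gal(Q(sqrt(-1430))/Q) = Z/2Z.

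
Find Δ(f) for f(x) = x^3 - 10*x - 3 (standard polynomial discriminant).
Δ = 3757

For a depressed cubic x^3 + p x + q the discriminant is Δ = -4 p^3 - 27 q^2 = -4*(-10)^3 - 27*(-3)^2 = 4000 - 243 = 3757.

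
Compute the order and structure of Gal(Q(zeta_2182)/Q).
|Gal(Q(zeta_2182)/Q)| = phi(2182) = 1090; group ≅ (Z/2182Z)^* ≅ Z/1090Z

The n-th cyclotomic polynomial Φ_2182(x) is the minimal polynomial of zeta_2182 over Q and has degree phi(2182) = 1090. So Q(zeta_2182) is a degree-1090 Galois extension with Galois group (Z/2182Z)^*. By CRT, (Z/2182Z)^* ≅ (Z/2Z)^* × (Z/1091Z)^*. Each prime-power unit group is (Z/2Z)^* ≅ trivial group (order 1); (Z/1091Z)^* ≅ Z/1090Z. Hence Gal(Q(zeta_2182)/Q) ≅ Z/1090Z.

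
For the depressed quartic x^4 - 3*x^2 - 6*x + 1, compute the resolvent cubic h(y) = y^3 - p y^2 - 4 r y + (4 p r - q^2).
h(y) = y^3 + 3*y^2 - 4*y - 48

Identify coefficients: p = -3, q = -6, r = 1.
Plug into h(y) = y^3 - p y^2 - 4 r y + (4 p r - q^2):
  h(y) = y^3 - (-3) y^2 - 4*(1) y + (4*(-3)*(1) - (-6)^2)
       = y^3 + (3) y^2 + (-4) y + (-48).
Simplifying: h(y) = y^3 + 3*y^2 - 4*y - 48.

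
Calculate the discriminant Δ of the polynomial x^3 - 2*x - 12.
Δ = -3856

For a depressed cubic x^3 + p x + q the discriminant is Δ = -4 p^3 - 27 q^2 = -4*(-2)^3 - 27*(-12)^2 = 32 - 3888 = -3856.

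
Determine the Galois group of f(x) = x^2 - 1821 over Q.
Gal(K/Q) = Z/2Z (cyclic of order 2)

x^2 - 1821 is irreducible over Q since 1821 is not a rational square. The splitting field Q(sqrt(1821)) has degree 2 over Q, and its unique nontrivial automorphism is sqrt(1821) ↦ -sqrt(1821). Hence Gal(Q(sqrt(1821))/Q) = Z/2Z.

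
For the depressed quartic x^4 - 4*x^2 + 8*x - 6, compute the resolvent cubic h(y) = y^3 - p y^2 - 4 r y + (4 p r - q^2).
h(y) = y^3 + 4*y^2 + 24*y + 32

Identify coefficients: p = -4, q = 8, r = -6.
Plug into h(y) = y^3 - p y^2 - 4 r y + (4 p r - q^2):
  h(y) = y^3 - (-4) y^2 - 4*(-6) y + (4*(-4)*(-6) - (8)^2)
       = y^3 + (4) y^2 + (24) y + (32).
Simplifying: h(y) = y^3 + 4*y^2 + 24*y + 32.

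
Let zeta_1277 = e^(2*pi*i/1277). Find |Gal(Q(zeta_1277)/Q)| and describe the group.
|Gal(Q(zeta_1277)/Q)| = phi(1277) = 1276; group ≅ (Z/1277Z)^* ≅ Z/1276Z

The n-th cyclotomic polynomial Φ_1277(x) is the minimal polynomial of zeta_1277 over Q and has degree phi(1277) = 1276. So Q(zeta_1277) is a degree-1276 Galois extension with Galois group (Z/1277Z)^*. (Z/1277Z)^* is cyclic since 1277 is an odd prime power (or 4). Hence Gal(Q(zeta_1277)/Q) ≅ Z/1276Z.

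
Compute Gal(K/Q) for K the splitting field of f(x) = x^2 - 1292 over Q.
Gal(K/Q) = Z/2Z (cyclic of order 2)

x^2 - 1292 is irreducible over Q since 1292 is not a rational square. The splitting field Q(sqrt(1292)) has degree 2 over Q, and its unique nontrivial automorphism is sqrt(1292) ↦ -sqrt(1292). Hence Gal(Q(sqrt(1292))/Q) = Z/2Z.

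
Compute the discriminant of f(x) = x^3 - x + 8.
Δ = -1724

For a depressed cubic x^3 + p x + q the discriminant is Δ = -4 p^3 - 27 q^2 = -4*(-1)^3 - 27*(8)^2 = 4 - 1728 = -1724.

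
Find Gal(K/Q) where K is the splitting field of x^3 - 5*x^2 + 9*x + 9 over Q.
Gal(K/Q) = S_3 (symmetric group of order 6)

Compute the discriminant of x^3 + (-5)*x^2 + (9)*x + (9): Δ = -5868. Since Δ is not a rational square, the Galois group is not contained in A_3; it must be the full S_3 (irreducibility of the cubic rules out anything smaller).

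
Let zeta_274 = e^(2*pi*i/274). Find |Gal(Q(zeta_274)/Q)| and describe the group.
|Gal(Q(zeta_274)/Q)| = phi(274) = 136; group ≅ (Z/274Z)^* ≅ Z/136Z

The n-th cyclotomic polynomial Φ_274(x) is the minimal polynomial of zeta_274 over Q and has degree phi(274) = 136. So Q(zeta_274) is a degree-136 Galois extension with Galois group (Z/274Z)^*. By CRT, (Z/274Z)^* ≅ (Z/2Z)^* × (Z/137Z)^*. Each prime-power unit group is (Z/2Z)^* ≅ trivial group (order 1); (Z/137Z)^* ≅ Z/136Z. Hence Gal(Q(zeta_274)/Q) ≅ Z/136Z.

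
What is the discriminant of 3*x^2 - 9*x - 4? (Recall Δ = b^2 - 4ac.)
Δ = 129

For a quadratic a x^2 + b x + c the discriminant is Δ = b^2 - 4ac = (-9)^2 - 4*(3)*(-4) = 81 - (-48) = 129.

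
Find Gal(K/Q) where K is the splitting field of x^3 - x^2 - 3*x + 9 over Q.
Gal(K/Q) = S_3 (symmetric group of order 6)

Compute the discriminant of x^3 + (-1)*x^2 + (-3)*x + (9): Δ = -1548. Since Δ is not a rational square, the Galois group is not contained in A_3; it must be the full S_3 (irreducibility of the cubic rules out anything smaller).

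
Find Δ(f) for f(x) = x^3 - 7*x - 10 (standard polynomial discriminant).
Δ = -1328

For a depressed cubic x^3 + p x + q the discriminant is Δ = -4 p^3 - 27 q^2 = -4*(-7)^3 - 27*(-10)^2 = 1372 - 2700 = -1328.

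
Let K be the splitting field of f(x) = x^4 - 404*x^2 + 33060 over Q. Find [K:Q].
[K:Q] = 4

f factors as (x^2 - 114)(x^2 - 290); the splitting field is K = Q(sqrt(114), sqrt(290)). Since 114, 290, and 33060 are all non-squares in Q, the three subfields Q(sqrt(114)), Q(sqrt(290)), Q(sqrt(33060)) are distinct degree-2 extensions, so [K:Q] = 4 (Klein four Galois group).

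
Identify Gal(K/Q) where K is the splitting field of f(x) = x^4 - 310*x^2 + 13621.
Gal(K/Q) = V_4 (Klein four-group, Z/2Z × Z/2Z)

f factors as (x^2 - 257)(x^2 - 53), so the splitting field is K = Q(sqrt(257), sqrt(53)). The elements 257, 53, 13621 are all non-squares in Q, so sqrt(257) and sqrt(53) generate independent quadratic extensions. Thus [K:Q] = 4 and Gal(K/Q) is generated by the two order-2 automorphisms sqrt(257) ↦ -sqrt(257) and sqrt(53) ↦ -sqrt(53), giving V_4.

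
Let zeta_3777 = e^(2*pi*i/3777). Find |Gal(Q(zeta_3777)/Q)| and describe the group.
|Gal(Q(zeta_3777)/Q)| = phi(3777) = 2516; group ≅ (Z/3777Z)^* ≅ Z/2Z × Z/1258Z

The n-th cyclotomic polynomial Φ_3777(x) is the minimal polynomial of zeta_3777 over Q and has degree phi(3777) = 2516. So Q(zeta_3777) is a degree-2516 Galois extension with Galois group (Z/3777Z)^*. By CRT, (Z/3777Z)^* ≅ (Z/3Z)^* × (Z/1259Z)^*. Each prime-power unit group is (Z/3Z)^* ≅ Z/2Z; (Z/1259Z)^* ≅ Z/1258Z. Hence Gal(Q(zeta_3777)/Q) ≅ Z/2Z × Z/1258Z.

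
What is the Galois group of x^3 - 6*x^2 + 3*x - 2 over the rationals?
Gal(K/Q) = S_3 (symmetric group of order 6)

Compute the discriminant of x^3 + (-6)*x^2 + (3)*x + (-2): Δ = -972. Since Δ is not a rational square, the Galois group is not contained in A_3; it must be the full S_3 (irreducibility of the cubic rules out anything smaller).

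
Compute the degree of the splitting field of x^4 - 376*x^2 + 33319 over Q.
[K:Q] = 4

f factors as (x^2 - 233)(x^2 - 143); the splitting field is K = Q(sqrt(233), sqrt(143)). Since 233, 143, and 33319 are all non-squares in Q, the three subfields Q(sqrt(233)), Q(sqrt(143)), Q(sqrt(33319)) are distinct degree-2 extensions, so [K:Q] = 4 (Klein four Galois group).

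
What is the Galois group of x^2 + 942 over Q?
Gal(K/Q) = Z/2Z (cyclic of order 2)

x^2 + 942 is irreducible over Q since -942 is not a rational square. The splitting field Q(sqrt(-942)) has degree 2 over Q, and its unique nontrivial automorphism is sqrt(-942) ↦ -sqrt(-942). Hence Gal(Q(sqrt(-942))/Q) = Z/2Z.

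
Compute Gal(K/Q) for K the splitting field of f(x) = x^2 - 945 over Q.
Gal(K/Q) = Z/2Z (cyclic of order 2)

x^2 - 945 is irreducible over Q since 945 is not a rational square. The splitting field Q(sqrt(945)) has degree 2 over Q, and its unique nontrivial automorphism is sqrt(945) ↦ -sqrt(945). Hence Gal(Q(sqrt(945))/Q) = Z/2Z.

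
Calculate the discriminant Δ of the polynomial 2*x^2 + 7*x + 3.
Δ = 25

For a quadratic a x^2 + b x + c the discriminant is Δ = b^2 - 4ac = (7)^2 - 4*(2)*(3) = 49 - (24) = 25.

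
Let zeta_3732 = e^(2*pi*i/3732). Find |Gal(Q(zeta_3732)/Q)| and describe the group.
|Gal(Q(zeta_3732)/Q)| = phi(3732) = 1240; group ≅ (Z/3732Z)^* ≅ Z/2Z × Z/2Z × Z/310Z

The n-th cyclotomic polynomial Φ_3732(x) is the minimal polynomial of zeta_3732 over Q and has degree phi(3732) = 1240. So Q(zeta_3732) is a degree-1240 Galois extension with Galois group (Z/3732Z)^*. By CRT, (Z/3732Z)^* ≅ (Z/4Z)^* × (Z/3Z)^* × (Z/311Z)^*. Each prime-power unit group is (Z/4Z)^* ≅ Z/2Z; (Z/3Z)^* ≅ Z/2Z; (Z/311Z)^* ≅ Z/310Z. Hence Gal(Q(zeta_3732)/Q) ≅ Z/2Z × Z/2Z × Z/310Z.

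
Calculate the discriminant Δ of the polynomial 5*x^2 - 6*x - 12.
Δ = 276

For a quadratic a x^2 + b x + c the discriminant is Δ = b^2 - 4ac = (-6)^2 - 4*(5)*(-12) = 36 - (-240) = 276.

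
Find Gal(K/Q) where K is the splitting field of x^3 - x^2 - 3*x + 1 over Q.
Gal(K/Q) = S_3 (symmetric group of order 6)

Compute the discriminant of x^3 + (-1)*x^2 + (-3)*x + (1): Δ = 148. Since Δ is not a rational square, the Galois group is not contained in A_3; it must be the full S_3 (irreducibility of the cubic rules out anything smaller).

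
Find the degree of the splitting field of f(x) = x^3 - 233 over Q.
[K:Q] = 6

x^3 - 233 has one real root r = 233^(1/3) and two complex roots r*zeta_3, r*zeta_3^2 where zeta_3 = e^(2*pi*i/3). The splitting field is Q(r, zeta_3). [Q(r):Q] = 3 and [Q(zeta_3):Q] = 2 with gcd = 1, so [Q(r, zeta_3):Q] = 3 * 2 = 6.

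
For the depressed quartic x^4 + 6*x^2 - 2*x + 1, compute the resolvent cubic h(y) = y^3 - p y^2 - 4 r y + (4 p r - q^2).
h(y) = y^3 - 6*y^2 - 4*y + 20

Identify coefficients: p = 6, q = -2, r = 1.
Plug into h(y) = y^3 - p y^2 - 4 r y + (4 p r - q^2):
  h(y) = y^3 - (6) y^2 - 4*(1) y + (4*(6)*(1) - (-2)^2)
       = y^3 + (-6) y^2 + (-4) y + (20).
Simplifying: h(y) = y^3 - 6*y^2 - 4*y + 20.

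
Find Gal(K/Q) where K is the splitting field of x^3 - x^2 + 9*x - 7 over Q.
Gal(K/Q) = S_3 (symmetric group of order 6)

Compute the discriminant of x^3 + (-1)*x^2 + (9)*x + (-7): Δ = -3052. Since Δ is not a rational square, the Galois group is not contained in A_3; it must be the full S_3 (irreducibility of the cubic rules out anything smaller).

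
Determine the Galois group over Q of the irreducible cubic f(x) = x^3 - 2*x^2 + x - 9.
Gal(K/Q) = S_3 (symmetric group of order 6)

Compute the discriminant of x^3 + (-2)*x^2 + (1)*x + (-9): Δ = -2151. Since Δ is not a rational square, the Galois group is not contained in A_3; it must be the full S_3 (irreducibility of the cubic rules out anything smaller).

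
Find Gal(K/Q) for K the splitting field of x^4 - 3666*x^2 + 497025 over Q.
Gal(K/Q) = Z/2Z (cyclic of order 2)

f factors as (x^2 - 141)(x^2 - 3525), so the splitting field is K = Q(sqrt(141), sqrt(3525)). The squarefree part of 141 is 141 and the squarefree part of 3525 is also 141, so sqrt(141) and sqrt(3525) are both rational multiples of sqrt(141). Hence Q(sqrt(141)) = Q(sqrt(3525)) = Q(sqrt(141)), and the splitting field collapses to a single degree-2 extension with Galois group Z/2Z.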